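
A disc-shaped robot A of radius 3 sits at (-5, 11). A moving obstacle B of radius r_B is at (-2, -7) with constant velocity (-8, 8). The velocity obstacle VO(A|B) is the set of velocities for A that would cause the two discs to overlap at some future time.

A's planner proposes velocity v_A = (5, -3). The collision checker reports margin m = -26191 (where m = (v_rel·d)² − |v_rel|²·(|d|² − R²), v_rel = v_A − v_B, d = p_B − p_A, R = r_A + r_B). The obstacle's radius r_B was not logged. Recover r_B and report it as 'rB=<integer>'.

m = -26191
d = (3, -18);  v_rel = (13, -11),  |v_rel|² = 290
v_rel×d = (13)·(-18) − (-11)·(3) = -201
since m = R²·290 − (-201)²:  R² = (40401 + -26191) / 290 = 49
R = √49 = 7  ⇒  r_B = 7 − 3 = 4

rB=4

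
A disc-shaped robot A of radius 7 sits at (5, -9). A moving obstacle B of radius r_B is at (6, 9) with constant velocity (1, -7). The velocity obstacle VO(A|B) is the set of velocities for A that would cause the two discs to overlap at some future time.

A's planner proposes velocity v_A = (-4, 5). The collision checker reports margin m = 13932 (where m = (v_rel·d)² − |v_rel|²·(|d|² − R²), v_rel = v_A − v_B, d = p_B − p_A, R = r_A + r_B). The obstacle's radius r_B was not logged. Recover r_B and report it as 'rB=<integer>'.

m = 13932
d = (1, 18);  v_rel = (-5, 12),  |v_rel|² = 169
v_rel×d = (-5)·(18) − (12)·(1) = -102
since m = R²·169 − (-102)²:  R² = (10404 + 13932) / 169 = 144
R = √144 = 12  ⇒  r_B = 12 − 7 = 5

rB=5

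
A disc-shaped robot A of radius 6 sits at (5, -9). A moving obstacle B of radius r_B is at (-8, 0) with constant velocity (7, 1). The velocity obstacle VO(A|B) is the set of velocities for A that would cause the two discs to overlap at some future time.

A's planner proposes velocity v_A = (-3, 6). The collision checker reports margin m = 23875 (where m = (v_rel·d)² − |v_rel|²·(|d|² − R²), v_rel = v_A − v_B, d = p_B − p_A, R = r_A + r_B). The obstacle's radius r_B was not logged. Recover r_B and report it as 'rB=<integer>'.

m = 23875
d = (-13, 9);  v_rel = (-10, 5),  |v_rel|² = 125
v_rel×d = (-10)·(9) − (5)·(-13) = -25
since m = R²·125 − (-25)²:  R² = (625 + 23875) / 125 = 196
R = √196 = 14  ⇒  r_B = 14 − 6 = 8

rB=8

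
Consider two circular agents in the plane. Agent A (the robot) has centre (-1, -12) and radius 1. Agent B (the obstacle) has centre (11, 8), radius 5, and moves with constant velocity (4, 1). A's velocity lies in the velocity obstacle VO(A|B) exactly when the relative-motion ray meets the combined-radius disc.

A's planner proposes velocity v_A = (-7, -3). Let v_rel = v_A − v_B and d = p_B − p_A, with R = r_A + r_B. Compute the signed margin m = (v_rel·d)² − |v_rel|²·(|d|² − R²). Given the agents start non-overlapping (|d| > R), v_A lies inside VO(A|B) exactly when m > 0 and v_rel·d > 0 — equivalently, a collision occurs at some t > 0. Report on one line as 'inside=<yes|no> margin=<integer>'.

d = (12, 20),  |d|² = 544;  R = 1+5 = 6,  c = 544−6² = 508
v_rel = (-11, -4),  |v_rel|² = 137;  v_rel·d = (-11)·(12) + (-4)·(20) = -212
137·t² + 424·t + 508 = 0  ⇒  m = (-212)² − 137·508 = -24652
m = -24652 < 0,  v_rel·d = -212 < 0  ⇒  outside

inside=no margin=-24652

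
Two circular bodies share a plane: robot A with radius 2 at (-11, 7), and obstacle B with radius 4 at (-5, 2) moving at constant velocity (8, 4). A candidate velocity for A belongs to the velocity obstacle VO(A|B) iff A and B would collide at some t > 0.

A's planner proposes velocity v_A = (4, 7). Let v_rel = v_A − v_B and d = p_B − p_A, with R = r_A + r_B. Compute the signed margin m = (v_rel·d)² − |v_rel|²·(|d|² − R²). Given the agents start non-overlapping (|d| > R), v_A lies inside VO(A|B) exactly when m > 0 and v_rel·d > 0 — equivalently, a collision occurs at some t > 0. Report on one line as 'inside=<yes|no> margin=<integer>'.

d = (6, -5),  |d|² = 61;  R = 2+4 = 6,  c = 61−6² = 25
v_rel = (-4, 3),  |v_rel|² = 25;  v_rel·d = (-4)·(6) + (3)·(-5) = -39
25·t² + 78·t + 25 = 0  ⇒  m = (-39)² − 25·25 = 896
m = 896 > 0,  v_rel·d = -39 < 0  ⇒  outside

inside=no margin=896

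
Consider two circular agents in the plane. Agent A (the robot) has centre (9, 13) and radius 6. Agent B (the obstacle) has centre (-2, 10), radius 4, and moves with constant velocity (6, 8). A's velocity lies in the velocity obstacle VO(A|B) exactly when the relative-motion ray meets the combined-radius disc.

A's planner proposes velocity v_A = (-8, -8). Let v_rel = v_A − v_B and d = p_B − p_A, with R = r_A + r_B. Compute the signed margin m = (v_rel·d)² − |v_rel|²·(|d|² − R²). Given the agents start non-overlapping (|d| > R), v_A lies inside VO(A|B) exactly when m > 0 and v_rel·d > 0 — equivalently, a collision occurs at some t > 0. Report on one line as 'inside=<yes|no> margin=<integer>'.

d = (-11, -3),  |d|² = 130;  R = 6+4 = 10,  c = 130−10² = 30
v_rel = (-14, -16),  |v_rel|² = 452;  v_rel·d = (-14)·(-11) + (-16)·(-3) = 202
452·t² − 404·t + 30 = 0  ⇒  m = 202² − 452·30 = 27244
m = 27244 > 0,  v_rel·d = 202 > 0  ⇒  inside

inside=yes margin=27244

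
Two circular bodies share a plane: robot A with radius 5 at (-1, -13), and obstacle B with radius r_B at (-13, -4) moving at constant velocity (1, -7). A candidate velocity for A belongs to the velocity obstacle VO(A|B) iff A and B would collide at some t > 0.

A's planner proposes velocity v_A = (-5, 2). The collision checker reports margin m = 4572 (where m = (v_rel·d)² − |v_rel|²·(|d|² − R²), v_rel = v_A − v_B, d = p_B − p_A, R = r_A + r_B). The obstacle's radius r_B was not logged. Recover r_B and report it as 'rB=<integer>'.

m = 4572
d = (-12, 9);  v_rel = (-6, 9),  |v_rel|² = 117
v_rel×d = (-6)·(9) − (9)·(-12) = 54
since m = R²·117 − 54²:  R² = (2916 + 4572) / 117 = 64
R = √64 = 8  ⇒  r_B = 8 − 5 = 3

rB=3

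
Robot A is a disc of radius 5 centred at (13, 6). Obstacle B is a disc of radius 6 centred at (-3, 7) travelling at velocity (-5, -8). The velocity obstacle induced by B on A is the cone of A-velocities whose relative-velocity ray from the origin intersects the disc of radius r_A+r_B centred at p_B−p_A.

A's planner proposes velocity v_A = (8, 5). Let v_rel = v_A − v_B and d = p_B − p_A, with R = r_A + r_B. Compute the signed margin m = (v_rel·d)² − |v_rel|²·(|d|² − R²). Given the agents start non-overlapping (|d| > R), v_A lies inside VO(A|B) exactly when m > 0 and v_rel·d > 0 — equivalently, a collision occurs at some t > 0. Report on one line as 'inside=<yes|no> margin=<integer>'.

d = (-16, 1),  |d|² = 257;  R = 5+6 = 11,  c = 257−11² = 136
v_rel = (13, 13),  |v_rel|² = 338;  v_rel·d = (13)·(-16) + (13)·(1) = -195
338·t² + 390·t + 136 = 0  ⇒  m = (-195)² − 338·136 = -7943
m = -7943 < 0,  v_rel·d = -195 < 0  ⇒  outside

inside=no margin=-7943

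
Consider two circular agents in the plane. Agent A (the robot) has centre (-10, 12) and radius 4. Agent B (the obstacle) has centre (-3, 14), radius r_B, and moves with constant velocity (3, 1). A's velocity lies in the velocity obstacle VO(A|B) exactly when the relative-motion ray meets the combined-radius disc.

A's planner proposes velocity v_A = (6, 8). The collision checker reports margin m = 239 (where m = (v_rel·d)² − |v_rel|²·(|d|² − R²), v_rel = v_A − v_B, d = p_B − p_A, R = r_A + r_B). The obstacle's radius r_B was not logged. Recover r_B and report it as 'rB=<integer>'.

m = 239
d = (7, 2);  v_rel = (3, 7),  |v_rel|² = 58
v_rel×d = (3)·(2) − (7)·(7) = -43
since m = R²·58 − (-43)²:  R² = (1849 + 239) / 58 = 36
R = √36 = 6  ⇒  r_B = 6 − 4 = 2

rB=2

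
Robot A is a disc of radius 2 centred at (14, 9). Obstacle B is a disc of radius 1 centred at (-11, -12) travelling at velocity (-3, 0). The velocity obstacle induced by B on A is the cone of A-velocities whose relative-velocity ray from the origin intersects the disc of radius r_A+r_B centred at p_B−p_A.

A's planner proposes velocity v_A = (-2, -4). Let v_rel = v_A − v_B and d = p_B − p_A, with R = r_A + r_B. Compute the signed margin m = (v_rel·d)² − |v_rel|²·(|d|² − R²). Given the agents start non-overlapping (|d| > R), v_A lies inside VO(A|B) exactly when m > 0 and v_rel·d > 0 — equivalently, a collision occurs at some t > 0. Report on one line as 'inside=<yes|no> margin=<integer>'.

d = (-25, -21),  |d|² = 1066;  R = 2+1 = 3,  c = 1066−3² = 1057
v_rel = (1, -4),  |v_rel|² = 17;  v_rel·d = (1)·(-25) + (-4)·(-21) = 59
17·t² − 118·t + 1057 = 0  ⇒  m = 59² − 17·1057 = -14488
m = -14488 < 0,  v_rel·d = 59 > 0  ⇒  outside

inside=no margin=-14488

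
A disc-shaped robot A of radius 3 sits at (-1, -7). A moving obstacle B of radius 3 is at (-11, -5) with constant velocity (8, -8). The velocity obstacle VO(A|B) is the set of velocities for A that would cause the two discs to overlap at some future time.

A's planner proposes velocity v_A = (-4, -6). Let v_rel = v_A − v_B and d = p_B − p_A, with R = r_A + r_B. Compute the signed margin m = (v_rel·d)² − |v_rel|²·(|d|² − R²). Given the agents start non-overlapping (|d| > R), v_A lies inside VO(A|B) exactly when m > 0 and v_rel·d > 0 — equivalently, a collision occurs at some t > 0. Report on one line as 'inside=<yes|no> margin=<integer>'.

d = (-10, 2),  |d|² = 104;  R = 3+3 = 6,  c = 104−6² = 68
v_rel = (-12, 2),  |v_rel|² = 148;  v_rel·d = (-12)·(-10) + (2)·(2) = 124
148·t² − 248·t + 68 = 0  ⇒  m = 124² − 148·68 = 5312
m = 5312 > 0,  v_rel·d = 124 > 0  ⇒  inside

inside=yes margin=5312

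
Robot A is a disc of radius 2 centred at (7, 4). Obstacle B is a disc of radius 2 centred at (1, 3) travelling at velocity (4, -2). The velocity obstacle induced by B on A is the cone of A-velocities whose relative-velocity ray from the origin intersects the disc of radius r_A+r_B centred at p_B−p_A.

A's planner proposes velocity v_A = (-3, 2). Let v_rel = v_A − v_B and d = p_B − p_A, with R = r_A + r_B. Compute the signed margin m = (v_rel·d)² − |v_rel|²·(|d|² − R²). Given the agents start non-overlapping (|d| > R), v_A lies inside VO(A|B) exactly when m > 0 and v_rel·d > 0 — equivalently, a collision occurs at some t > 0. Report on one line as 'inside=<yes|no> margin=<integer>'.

d = (-6, -1),  |d|² = 37;  R = 2+2 = 4,  c = 37−4² = 21
v_rel = (-7, 4),  |v_rel|² = 65;  v_rel·d = (-7)·(-6) + (4)·(-1) = 38
65·t² − 76·t + 21 = 0  ⇒  m = 38² − 65·21 = 79
m = 79 > 0,  v_rel·d = 38 > 0  ⇒  inside

inside=yes margin=79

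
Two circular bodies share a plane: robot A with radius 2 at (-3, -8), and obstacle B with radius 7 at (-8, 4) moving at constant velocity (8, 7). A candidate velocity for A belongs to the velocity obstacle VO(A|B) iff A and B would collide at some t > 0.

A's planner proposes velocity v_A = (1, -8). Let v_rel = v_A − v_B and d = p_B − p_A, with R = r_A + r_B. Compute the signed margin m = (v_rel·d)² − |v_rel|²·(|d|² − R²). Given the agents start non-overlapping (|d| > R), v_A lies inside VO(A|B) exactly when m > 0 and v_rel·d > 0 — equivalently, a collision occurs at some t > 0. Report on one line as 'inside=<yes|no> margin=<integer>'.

d = (-5, 12),  |d|² = 169;  R = 2+7 = 9,  c = 169−9² = 88
v_rel = (-7, -15),  |v_rel|² = 274;  v_rel·d = (-7)·(-5) + (-15)·(12) = -145
274·t² + 290·t + 88 = 0  ⇒  m = (-145)² − 274·88 = -3087
m = -3087 < 0,  v_rel·d = -145 < 0  ⇒  outside

inside=no margin=-3087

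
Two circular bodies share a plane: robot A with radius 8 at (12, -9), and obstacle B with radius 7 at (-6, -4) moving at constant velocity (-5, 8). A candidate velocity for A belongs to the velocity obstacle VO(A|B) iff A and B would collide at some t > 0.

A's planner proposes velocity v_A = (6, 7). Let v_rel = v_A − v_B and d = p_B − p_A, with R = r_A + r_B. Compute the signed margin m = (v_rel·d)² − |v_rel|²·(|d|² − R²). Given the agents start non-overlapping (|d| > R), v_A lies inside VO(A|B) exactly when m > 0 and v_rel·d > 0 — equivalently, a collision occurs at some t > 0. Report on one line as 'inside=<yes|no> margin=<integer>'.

d = (-18, 5),  |d|² = 349;  R = 8+7 = 15,  c = 349−15² = 124
v_rel = (11, -1),  |v_rel|² = 122;  v_rel·d = (11)·(-18) + (-1)·(5) = -203
122·t² + 406·t + 124 = 0  ⇒  m = (-203)² − 122·124 = 26081
m = 26081 > 0,  v_rel·d = -203 < 0  ⇒  outside

inside=no margin=26081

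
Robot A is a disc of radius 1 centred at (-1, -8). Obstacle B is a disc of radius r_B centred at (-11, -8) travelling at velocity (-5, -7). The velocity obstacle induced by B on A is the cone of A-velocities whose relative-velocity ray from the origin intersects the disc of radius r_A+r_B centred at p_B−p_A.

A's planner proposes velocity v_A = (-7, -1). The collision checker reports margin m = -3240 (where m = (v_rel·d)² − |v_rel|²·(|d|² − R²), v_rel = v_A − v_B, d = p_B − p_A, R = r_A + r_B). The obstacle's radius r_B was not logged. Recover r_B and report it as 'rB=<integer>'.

m = -3240
d = (-10, 0);  v_rel = (-2, 6),  |v_rel|² = 40
v_rel×d = (-2)·(0) − (6)·(-10) = 60
since m = R²·40 − 60²:  R² = (3600 + -3240) / 40 = 9
R = √9 = 3  ⇒  r_B = 3 − 1 = 2

rB=2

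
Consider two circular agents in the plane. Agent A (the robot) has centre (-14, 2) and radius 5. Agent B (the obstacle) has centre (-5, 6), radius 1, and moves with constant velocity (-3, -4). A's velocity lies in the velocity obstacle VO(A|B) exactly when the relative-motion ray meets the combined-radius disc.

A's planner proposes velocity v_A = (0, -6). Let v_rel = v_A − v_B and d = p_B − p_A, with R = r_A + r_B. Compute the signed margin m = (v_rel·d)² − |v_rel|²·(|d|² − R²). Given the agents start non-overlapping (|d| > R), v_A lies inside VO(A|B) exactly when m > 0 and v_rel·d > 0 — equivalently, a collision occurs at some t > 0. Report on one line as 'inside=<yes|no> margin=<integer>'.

d = (9, 4),  |d|² = 97;  R = 5+1 = 6,  c = 97−6² = 61
v_rel = (3, -2),  |v_rel|² = 13;  v_rel·d = (3)·(9) + (-2)·(4) = 19
13·t² − 38·t + 61 = 0  ⇒  m = 19² − 13·61 = -432
m = -432 < 0,  v_rel·d = 19 > 0  ⇒  outside

inside=no margin=-432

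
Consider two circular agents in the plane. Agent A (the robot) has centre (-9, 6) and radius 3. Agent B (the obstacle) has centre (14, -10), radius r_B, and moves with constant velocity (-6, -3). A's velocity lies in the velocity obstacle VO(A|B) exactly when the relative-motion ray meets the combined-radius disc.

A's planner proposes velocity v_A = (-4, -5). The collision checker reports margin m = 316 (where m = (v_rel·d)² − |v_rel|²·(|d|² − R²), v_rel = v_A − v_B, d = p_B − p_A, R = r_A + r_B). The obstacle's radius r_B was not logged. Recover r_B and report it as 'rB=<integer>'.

m = 316
d = (23, -16);  v_rel = (2, -2),  |v_rel|² = 8
v_rel×d = (2)·(-16) − (-2)·(23) = 14
since m = R²·8 − 14²:  R² = (196 + 316) / 8 = 64
R = √64 = 8  ⇒  r_B = 8 − 3 = 5

rB=5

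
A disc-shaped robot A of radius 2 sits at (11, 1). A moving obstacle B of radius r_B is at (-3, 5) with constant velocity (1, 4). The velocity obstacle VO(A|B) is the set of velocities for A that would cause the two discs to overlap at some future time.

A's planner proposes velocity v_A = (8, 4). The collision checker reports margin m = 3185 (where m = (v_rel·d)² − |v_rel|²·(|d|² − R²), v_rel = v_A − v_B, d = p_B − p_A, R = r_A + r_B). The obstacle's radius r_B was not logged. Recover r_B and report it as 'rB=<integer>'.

m = 3185
d = (-14, 4);  v_rel = (7, 0),  |v_rel|² = 49
v_rel×d = (7)·(4) − (0)·(-14) = 28
since m = R²·49 − 28²:  R² = (784 + 3185) / 49 = 81
R = √81 = 9  ⇒  r_B = 9 − 2 = 7

rB=7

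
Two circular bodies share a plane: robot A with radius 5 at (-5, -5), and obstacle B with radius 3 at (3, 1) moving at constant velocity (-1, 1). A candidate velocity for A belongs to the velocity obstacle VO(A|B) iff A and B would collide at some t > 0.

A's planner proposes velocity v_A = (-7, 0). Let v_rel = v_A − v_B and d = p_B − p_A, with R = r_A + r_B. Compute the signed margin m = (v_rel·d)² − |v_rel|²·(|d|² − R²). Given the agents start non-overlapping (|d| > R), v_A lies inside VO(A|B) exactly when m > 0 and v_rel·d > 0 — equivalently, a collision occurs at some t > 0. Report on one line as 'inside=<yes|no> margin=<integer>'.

d = (8, 6),  |d|² = 100;  R = 5+3 = 8,  c = 100−8² = 36
v_rel = (-6, -1),  |v_rel|² = 37;  v_rel·d = (-6)·(8) + (-1)·(6) = -54
37·t² + 108·t + 36 = 0  ⇒  m = (-54)² − 37·36 = 1584
m = 1584 > 0,  v_rel·d = -54 < 0  ⇒  outside

inside=no margin=1584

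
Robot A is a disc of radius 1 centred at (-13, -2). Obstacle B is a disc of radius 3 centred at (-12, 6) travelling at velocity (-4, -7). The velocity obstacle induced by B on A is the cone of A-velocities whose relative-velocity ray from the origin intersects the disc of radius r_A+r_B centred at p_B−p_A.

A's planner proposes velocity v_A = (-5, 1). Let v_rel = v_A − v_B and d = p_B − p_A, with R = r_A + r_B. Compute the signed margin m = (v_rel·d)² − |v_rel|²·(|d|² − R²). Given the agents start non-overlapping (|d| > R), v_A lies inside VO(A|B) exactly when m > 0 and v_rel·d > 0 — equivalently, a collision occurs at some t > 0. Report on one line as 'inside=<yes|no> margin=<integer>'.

d = (1, 8),  |d|² = 65;  R = 1+3 = 4,  c = 65−4² = 49
v_rel = (-1, 8),  |v_rel|² = 65;  v_rel·d = (-1)·(1) + (8)·(8) = 63
65·t² − 126·t + 49 = 0  ⇒  m = 63² − 65·49 = 784
m = 784 > 0,  v_rel·d = 63 > 0  ⇒  inside

inside=yes margin=784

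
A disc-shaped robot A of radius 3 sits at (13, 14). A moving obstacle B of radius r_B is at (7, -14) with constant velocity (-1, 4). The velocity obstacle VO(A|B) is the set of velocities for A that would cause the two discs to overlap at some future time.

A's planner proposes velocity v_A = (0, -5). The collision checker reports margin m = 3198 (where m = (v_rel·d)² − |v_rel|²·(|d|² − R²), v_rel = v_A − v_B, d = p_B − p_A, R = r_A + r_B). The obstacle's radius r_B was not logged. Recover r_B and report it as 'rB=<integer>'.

m = 3198
d = (-6, -28);  v_rel = (1, -9),  |v_rel|² = 82
v_rel×d = (1)·(-28) − (-9)·(-6) = -82
since m = R²·82 − (-82)²:  R² = (6724 + 3198) / 82 = 121
R = √121 = 11  ⇒  r_B = 11 − 3 = 8

rB=8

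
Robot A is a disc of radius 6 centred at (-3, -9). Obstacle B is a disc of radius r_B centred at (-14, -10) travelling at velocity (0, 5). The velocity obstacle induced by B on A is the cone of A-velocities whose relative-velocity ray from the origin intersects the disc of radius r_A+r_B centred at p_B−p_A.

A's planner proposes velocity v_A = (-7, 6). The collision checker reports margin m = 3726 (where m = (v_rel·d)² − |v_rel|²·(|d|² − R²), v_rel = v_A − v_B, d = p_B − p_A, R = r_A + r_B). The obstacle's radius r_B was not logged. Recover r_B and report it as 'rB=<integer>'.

m = 3726
d = (-11, -1);  v_rel = (-7, 1),  |v_rel|² = 50
v_rel×d = (-7)·(-1) − (1)·(-11) = 18
since m = R²·50 − 18²:  R² = (324 + 3726) / 50 = 81
R = √81 = 9  ⇒  r_B = 9 − 6 = 3

rB=3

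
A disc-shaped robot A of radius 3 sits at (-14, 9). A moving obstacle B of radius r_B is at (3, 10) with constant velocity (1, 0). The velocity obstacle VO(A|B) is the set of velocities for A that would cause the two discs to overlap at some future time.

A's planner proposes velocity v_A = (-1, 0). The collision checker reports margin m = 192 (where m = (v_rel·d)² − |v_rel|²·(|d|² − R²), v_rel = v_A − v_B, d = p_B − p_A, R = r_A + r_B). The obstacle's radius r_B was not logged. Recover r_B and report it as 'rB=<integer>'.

m = 192
d = (17, 1);  v_rel = (-2, 0),  |v_rel|² = 4
v_rel×d = (-2)·(1) − (0)·(17) = -2
since m = R²·4 − (-2)²:  R² = (4 + 192) / 4 = 49
R = √49 = 7  ⇒  r_B = 7 − 3 = 4

rB=4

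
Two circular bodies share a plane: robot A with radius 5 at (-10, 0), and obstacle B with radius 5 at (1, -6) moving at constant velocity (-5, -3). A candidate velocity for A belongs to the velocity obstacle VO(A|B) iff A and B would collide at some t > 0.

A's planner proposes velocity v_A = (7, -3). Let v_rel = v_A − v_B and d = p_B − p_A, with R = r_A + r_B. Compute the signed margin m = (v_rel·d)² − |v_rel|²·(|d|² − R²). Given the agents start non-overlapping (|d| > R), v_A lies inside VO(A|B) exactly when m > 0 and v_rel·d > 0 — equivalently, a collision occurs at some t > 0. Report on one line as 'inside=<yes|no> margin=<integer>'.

d = (11, -6),  |d|² = 157;  R = 5+5 = 10,  c = 157−10² = 57
v_rel = (12, 0),  |v_rel|² = 144;  v_rel·d = (12)·(11) + (0)·(-6) = 132
144·t² − 264·t + 57 = 0  ⇒  m = 132² − 144·57 = 9216
m = 9216 > 0,  v_rel·d = 132 > 0  ⇒  inside

inside=yes margin=9216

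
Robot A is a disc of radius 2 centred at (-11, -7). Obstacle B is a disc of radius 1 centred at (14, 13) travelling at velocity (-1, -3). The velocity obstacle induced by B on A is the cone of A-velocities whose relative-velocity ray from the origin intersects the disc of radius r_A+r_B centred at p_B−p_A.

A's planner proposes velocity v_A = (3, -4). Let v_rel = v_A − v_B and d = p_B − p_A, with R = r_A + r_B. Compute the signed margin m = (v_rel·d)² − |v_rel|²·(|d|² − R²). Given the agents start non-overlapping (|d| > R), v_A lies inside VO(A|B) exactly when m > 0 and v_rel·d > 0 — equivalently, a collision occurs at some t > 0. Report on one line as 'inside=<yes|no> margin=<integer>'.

d = (25, 20),  |d|² = 1025;  R = 2+1 = 3,  c = 1025−3² = 1016
v_rel = (4, -1),  |v_rel|² = 17;  v_rel·d = (4)·(25) + (-1)·(20) = 80
17·t² − 160·t + 1016 = 0  ⇒  m = 80² − 17·1016 = -10872
m = -10872 < 0,  v_rel·d = 80 > 0  ⇒  outside

inside=no margin=-10872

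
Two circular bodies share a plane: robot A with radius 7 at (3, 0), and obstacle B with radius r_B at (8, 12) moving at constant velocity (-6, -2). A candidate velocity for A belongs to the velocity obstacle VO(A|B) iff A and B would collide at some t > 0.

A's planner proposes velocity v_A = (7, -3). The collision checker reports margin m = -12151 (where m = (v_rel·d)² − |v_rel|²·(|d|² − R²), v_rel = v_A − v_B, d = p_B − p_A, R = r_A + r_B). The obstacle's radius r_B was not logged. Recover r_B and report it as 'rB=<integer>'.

m = -12151
d = (5, 12);  v_rel = (13, -1),  |v_rel|² = 170
v_rel×d = (13)·(12) − (-1)·(5) = 161
since m = R²·170 − 161²:  R² = (25921 + -12151) / 170 = 81
R = √81 = 9  ⇒  r_B = 9 − 7 = 2

rB=2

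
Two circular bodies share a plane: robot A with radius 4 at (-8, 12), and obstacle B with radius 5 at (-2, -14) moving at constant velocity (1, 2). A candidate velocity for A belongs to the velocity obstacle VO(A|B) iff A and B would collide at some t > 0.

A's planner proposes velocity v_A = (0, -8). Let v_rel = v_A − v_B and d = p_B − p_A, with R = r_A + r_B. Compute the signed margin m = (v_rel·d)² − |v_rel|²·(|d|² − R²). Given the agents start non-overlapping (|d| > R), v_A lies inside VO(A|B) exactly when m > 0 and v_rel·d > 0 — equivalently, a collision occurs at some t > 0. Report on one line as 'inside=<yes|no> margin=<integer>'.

d = (6, -26),  |d|² = 712;  R = 4+5 = 9,  c = 712−9² = 631
v_rel = (-1, -10),  |v_rel|² = 101;  v_rel·d = (-1)·(6) + (-10)·(-26) = 254
101·t² − 508·t + 631 = 0  ⇒  m = 254² − 101·631 = 785
m = 785 > 0,  v_rel·d = 254 > 0  ⇒  inside

inside=yes margin=785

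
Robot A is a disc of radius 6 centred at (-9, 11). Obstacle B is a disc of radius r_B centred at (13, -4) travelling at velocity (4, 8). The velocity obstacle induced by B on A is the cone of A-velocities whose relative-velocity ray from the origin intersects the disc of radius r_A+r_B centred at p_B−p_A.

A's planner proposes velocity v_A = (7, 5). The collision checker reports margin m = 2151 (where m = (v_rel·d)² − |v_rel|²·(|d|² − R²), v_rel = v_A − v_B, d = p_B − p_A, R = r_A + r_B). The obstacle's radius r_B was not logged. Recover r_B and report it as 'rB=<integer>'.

m = 2151
d = (22, -15);  v_rel = (3, -3),  |v_rel|² = 18
v_rel×d = (3)·(-15) − (-3)·(22) = 21
since m = R²·18 − 21²:  R² = (441 + 2151) / 18 = 144
R = √144 = 12  ⇒  r_B = 12 − 6 = 6

rB=6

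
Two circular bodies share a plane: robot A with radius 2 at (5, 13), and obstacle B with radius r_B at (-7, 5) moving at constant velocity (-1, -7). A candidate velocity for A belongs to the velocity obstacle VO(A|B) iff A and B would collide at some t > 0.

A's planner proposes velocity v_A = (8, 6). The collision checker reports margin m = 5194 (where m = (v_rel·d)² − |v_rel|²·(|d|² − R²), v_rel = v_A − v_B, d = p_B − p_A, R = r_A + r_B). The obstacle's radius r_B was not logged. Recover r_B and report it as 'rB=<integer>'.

m = 5194
d = (-12, -8);  v_rel = (9, 13),  |v_rel|² = 250
v_rel×d = (9)·(-8) − (13)·(-12) = 84
since m = R²·250 − 84²:  R² = (7056 + 5194) / 250 = 49
R = √49 = 7  ⇒  r_B = 7 − 2 = 5

rB=5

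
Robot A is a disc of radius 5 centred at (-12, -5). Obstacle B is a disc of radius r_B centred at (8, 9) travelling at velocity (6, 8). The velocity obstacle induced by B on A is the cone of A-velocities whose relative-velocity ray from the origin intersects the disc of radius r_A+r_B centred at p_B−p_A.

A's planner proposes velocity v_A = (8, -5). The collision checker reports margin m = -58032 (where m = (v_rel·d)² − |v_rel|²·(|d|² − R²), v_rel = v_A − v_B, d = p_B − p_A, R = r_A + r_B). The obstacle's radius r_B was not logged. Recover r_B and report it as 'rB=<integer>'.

m = -58032
d = (20, 14);  v_rel = (2, -13),  |v_rel|² = 173
v_rel×d = (2)·(14) − (-13)·(20) = 288
since m = R²·173 − 288²:  R² = (82944 + -58032) / 173 = 144
R = √144 = 12  ⇒  r_B = 12 − 5 = 7

rB=7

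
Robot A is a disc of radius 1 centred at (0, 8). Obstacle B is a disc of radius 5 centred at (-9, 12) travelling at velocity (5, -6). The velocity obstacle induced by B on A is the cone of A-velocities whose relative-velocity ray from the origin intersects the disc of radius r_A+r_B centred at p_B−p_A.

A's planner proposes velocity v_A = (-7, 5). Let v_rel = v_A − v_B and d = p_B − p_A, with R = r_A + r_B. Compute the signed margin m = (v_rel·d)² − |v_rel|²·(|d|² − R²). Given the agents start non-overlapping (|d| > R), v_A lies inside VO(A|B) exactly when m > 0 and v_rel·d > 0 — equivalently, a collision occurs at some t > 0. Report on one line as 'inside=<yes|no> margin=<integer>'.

d = (-9, 4),  |d|² = 97;  R = 1+5 = 6,  c = 97−6² = 61
v_rel = (-12, 11),  |v_rel|² = 265;  v_rel·d = (-12)·(-9) + (11)·(4) = 152
265·t² − 304·t + 61 = 0  ⇒  m = 152² − 265·61 = 6939
m = 6939 > 0,  v_rel·d = 152 > 0  ⇒  inside

inside=yes margin=6939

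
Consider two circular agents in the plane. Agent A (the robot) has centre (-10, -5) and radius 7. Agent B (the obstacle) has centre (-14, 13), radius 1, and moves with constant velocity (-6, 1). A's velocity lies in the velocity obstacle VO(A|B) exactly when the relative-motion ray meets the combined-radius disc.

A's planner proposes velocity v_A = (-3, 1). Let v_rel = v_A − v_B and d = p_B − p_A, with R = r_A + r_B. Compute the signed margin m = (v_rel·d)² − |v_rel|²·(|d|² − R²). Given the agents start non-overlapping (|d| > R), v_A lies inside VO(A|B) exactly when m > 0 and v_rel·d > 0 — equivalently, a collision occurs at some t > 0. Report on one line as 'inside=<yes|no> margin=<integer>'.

d = (-4, 18),  |d|² = 340;  R = 7+1 = 8,  c = 340−8² = 276
v_rel = (3, 0),  |v_rel|² = 9;  v_rel·d = (3)·(-4) + (0)·(18) = -12
9·t² + 24·t + 276 = 0  ⇒  m = (-12)² − 9·276 = -2340
m = -2340 < 0,  v_rel·d = -12 < 0  ⇒  outside

inside=no margin=-2340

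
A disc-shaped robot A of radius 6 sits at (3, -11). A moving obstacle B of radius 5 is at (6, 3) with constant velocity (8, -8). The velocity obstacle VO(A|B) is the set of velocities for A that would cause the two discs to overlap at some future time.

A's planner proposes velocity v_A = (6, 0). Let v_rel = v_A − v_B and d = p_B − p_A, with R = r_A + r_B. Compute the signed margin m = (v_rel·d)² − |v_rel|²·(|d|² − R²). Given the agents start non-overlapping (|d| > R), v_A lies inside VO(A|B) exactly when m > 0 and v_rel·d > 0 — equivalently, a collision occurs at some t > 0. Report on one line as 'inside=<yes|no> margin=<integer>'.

d = (3, 14),  |d|² = 205;  R = 6+5 = 11,  c = 205−11² = 84
v_rel = (-2, 8),  |v_rel|² = 68;  v_rel·d = (-2)·(3) + (8)·(14) = 106
68·t² − 212·t + 84 = 0  ⇒  m = 106² − 68·84 = 5524
m = 5524 > 0,  v_rel·d = 106 > 0  ⇒  inside

inside=yes margin=5524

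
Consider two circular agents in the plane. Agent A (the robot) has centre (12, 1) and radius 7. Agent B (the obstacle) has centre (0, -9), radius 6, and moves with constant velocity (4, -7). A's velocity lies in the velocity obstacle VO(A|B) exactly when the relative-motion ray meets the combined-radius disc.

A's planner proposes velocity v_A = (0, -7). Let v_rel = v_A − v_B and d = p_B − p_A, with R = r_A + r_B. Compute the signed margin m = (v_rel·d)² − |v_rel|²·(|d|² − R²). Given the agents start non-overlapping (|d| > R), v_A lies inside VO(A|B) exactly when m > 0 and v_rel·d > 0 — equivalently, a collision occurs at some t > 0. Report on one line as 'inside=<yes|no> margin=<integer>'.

d = (-12, -10),  |d|² = 244;  R = 7+6 = 13,  c = 244−13² = 75
v_rel = (-4, 0),  |v_rel|² = 16;  v_rel·d = (-4)·(-12) + (0)·(-10) = 48
16·t² − 96·t + 75 = 0  ⇒  m = 48² − 16·75 = 1104
m = 1104 > 0,  v_rel·d = 48 > 0  ⇒  inside

inside=yes margin=1104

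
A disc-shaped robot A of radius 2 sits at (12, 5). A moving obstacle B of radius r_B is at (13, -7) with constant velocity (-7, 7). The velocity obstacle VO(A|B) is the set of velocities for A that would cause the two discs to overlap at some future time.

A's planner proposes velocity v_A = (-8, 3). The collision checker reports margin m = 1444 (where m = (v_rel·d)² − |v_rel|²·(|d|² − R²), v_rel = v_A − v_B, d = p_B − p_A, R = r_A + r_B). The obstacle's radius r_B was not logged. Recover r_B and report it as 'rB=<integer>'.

m = 1444
d = (1, -12);  v_rel = (-1, -4),  |v_rel|² = 17
v_rel×d = (-1)·(-12) − (-4)·(1) = 16
since m = R²·17 − 16²:  R² = (256 + 1444) / 17 = 100
R = √100 = 10  ⇒  r_B = 10 − 2 = 8

rB=8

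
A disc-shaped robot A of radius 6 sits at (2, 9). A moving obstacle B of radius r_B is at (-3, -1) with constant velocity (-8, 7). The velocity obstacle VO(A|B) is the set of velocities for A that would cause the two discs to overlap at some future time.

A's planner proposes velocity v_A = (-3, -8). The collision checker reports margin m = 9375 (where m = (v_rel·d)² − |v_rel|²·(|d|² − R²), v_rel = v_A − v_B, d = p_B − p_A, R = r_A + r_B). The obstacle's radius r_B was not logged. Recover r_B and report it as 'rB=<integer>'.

m = 9375
d = (-5, -10);  v_rel = (5, -15),  |v_rel|² = 250
v_rel×d = (5)·(-10) − (-15)·(-5) = -125
since m = R²·250 − (-125)²:  R² = (15625 + 9375) / 250 = 100
R = √100 = 10  ⇒  r_B = 10 − 6 = 4

rB=4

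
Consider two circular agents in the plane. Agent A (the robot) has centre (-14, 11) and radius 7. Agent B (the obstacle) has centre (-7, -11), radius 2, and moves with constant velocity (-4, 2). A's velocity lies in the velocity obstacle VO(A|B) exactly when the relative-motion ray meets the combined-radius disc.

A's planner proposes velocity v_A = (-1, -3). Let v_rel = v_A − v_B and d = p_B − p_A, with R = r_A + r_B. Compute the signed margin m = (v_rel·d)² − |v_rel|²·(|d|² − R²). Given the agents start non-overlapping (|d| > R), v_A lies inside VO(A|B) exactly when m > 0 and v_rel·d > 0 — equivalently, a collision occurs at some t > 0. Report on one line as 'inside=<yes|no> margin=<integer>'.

d = (7, -22),  |d|² = 533;  R = 7+2 = 9,  c = 533−9² = 452
v_rel = (3, -5),  |v_rel|² = 34;  v_rel·d = (3)·(7) + (-5)·(-22) = 131
34·t² − 262·t + 452 = 0  ⇒  m = 131² − 34·452 = 1793
m = 1793 > 0,  v_rel·d = 131 > 0  ⇒  inside

inside=yes margin=1793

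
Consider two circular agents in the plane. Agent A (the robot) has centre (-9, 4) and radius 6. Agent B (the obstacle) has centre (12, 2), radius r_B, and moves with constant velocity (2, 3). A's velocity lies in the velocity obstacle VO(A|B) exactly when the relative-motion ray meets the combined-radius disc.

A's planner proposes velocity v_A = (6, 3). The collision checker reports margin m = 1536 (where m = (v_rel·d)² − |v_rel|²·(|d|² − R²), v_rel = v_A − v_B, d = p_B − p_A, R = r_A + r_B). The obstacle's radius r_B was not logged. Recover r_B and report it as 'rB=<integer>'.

m = 1536
d = (21, -2);  v_rel = (4, 0),  |v_rel|² = 16
v_rel×d = (4)·(-2) − (0)·(21) = -8
since m = R²·16 − (-8)²:  R² = (64 + 1536) / 16 = 100
R = √100 = 10  ⇒  r_B = 10 − 6 = 4

rB=4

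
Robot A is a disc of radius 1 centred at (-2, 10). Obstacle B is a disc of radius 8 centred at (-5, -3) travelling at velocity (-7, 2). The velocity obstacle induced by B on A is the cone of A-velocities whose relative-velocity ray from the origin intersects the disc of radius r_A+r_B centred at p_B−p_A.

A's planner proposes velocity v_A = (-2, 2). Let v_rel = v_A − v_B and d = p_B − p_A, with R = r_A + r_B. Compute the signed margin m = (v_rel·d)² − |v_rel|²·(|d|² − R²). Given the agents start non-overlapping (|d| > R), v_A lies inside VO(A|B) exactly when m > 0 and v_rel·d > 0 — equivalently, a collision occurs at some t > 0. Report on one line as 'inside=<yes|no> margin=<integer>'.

d = (-3, -13),  |d|² = 178;  R = 1+8 = 9,  c = 178−9² = 97
v_rel = (5, 0),  |v_rel|² = 25;  v_rel·d = (5)·(-3) + (0)·(-13) = -15
25·t² + 30·t + 97 = 0  ⇒  m = (-15)² − 25·97 = -2200
m = -2200 < 0,  v_rel·d = -15 < 0  ⇒  outside

inside=no margin=-2200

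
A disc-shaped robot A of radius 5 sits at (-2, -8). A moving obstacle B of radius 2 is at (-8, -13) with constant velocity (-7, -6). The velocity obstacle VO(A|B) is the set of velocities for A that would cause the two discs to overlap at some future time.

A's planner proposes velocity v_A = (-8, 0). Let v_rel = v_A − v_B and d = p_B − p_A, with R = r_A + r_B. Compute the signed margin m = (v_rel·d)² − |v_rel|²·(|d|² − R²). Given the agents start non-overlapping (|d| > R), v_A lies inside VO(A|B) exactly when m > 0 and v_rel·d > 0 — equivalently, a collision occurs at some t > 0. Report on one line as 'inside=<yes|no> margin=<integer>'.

d = (-6, -5),  |d|² = 61;  R = 5+2 = 7,  c = 61−7² = 12
v_rel = (-1, 6),  |v_rel|² = 37;  v_rel·d = (-1)·(-6) + (6)·(-5) = -24
37·t² + 48·t + 12 = 0  ⇒  m = (-24)² − 37·12 = 132
m = 132 > 0,  v_rel·d = -24 < 0  ⇒  outside

inside=no margin=132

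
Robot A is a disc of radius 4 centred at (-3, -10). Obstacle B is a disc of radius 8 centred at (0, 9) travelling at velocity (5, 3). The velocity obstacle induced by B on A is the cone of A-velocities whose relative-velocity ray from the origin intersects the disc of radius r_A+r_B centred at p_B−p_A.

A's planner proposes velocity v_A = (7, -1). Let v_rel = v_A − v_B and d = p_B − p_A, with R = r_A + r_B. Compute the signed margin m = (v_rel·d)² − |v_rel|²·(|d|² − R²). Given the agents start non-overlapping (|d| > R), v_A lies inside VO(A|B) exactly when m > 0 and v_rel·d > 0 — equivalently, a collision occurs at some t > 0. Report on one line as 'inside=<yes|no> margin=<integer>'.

d = (3, 19),  |d|² = 370;  R = 4+8 = 12,  c = 370−12² = 226
v_rel = (2, -4),  |v_rel|² = 20;  v_rel·d = (2)·(3) + (-4)·(19) = -70
20·t² + 140·t + 226 = 0  ⇒  m = (-70)² − 20·226 = 380
m = 380 > 0,  v_rel·d = -70 < 0  ⇒  outside

inside=no margin=380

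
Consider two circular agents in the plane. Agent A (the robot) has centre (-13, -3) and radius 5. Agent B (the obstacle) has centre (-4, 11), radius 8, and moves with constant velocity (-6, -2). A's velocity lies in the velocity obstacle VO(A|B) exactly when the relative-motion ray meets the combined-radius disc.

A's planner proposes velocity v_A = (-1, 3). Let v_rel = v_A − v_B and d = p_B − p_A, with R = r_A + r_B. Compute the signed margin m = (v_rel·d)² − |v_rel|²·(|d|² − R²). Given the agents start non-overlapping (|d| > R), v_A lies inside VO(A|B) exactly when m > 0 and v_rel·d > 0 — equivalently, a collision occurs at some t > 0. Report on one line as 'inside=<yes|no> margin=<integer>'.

d = (9, 14),  |d|² = 277;  R = 5+8 = 13,  c = 277−13² = 108
v_rel = (5, 5),  |v_rel|² = 50;  v_rel·d = (5)·(9) + (5)·(14) = 115
50·t² − 230·t + 108 = 0  ⇒  m = 115² − 50·108 = 7825
m = 7825 > 0,  v_rel·d = 115 > 0  ⇒  inside

inside=yes margin=7825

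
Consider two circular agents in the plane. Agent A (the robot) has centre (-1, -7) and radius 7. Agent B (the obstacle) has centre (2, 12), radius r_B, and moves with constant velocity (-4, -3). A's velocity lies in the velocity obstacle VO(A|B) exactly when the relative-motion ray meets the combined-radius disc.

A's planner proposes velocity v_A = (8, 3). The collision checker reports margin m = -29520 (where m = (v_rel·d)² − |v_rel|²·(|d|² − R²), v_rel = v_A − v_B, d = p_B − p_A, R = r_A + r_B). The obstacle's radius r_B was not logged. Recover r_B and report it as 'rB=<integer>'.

m = -29520
d = (3, 19);  v_rel = (12, 6),  |v_rel|² = 180
v_rel×d = (12)·(19) − (6)·(3) = 210
since m = R²·180 − 210²:  R² = (44100 + -29520) / 180 = 81
R = √81 = 9  ⇒  r_B = 9 − 7 = 2

rB=2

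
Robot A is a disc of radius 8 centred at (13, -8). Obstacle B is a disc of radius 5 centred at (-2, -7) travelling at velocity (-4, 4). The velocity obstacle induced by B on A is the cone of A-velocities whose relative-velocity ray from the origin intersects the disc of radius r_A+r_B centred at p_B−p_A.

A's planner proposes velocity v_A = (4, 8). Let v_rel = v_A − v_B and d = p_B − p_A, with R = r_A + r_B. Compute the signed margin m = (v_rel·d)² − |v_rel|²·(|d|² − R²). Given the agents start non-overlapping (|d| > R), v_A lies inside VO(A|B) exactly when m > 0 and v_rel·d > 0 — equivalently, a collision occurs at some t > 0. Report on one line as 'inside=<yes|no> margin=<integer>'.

d = (-15, 1),  |d|² = 226;  R = 8+5 = 13,  c = 226−13² = 57
v_rel = (8, 4),  |v_rel|² = 80;  v_rel·d = (8)·(-15) + (4)·(1) = -116
80·t² + 232·t + 57 = 0  ⇒  m = (-116)² − 80·57 = 8896
m = 8896 > 0,  v_rel·d = -116 < 0  ⇒  outside

inside=no margin=8896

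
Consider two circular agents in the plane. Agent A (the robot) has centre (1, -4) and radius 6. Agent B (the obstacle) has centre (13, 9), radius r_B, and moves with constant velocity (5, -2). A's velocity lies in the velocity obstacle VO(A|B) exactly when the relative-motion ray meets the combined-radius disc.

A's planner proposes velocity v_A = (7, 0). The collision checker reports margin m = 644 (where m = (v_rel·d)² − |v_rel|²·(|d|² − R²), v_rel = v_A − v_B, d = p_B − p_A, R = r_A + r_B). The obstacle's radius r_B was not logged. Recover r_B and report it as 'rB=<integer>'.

m = 644
d = (12, 13);  v_rel = (2, 2),  |v_rel|² = 8
v_rel×d = (2)·(13) − (2)·(12) = 2
since m = R²·8 − 2²:  R² = (4 + 644) / 8 = 81
R = √81 = 9  ⇒  r_B = 9 − 6 = 3

rB=3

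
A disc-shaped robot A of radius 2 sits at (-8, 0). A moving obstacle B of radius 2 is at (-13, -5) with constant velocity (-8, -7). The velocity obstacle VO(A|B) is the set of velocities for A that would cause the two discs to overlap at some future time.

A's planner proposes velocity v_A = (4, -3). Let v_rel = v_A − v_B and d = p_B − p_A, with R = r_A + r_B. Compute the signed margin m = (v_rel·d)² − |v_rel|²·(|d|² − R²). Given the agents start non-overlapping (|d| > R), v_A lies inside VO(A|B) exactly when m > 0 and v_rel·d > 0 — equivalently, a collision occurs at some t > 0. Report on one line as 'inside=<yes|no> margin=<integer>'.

d = (-5, -5),  |d|² = 50;  R = 2+2 = 4,  c = 50−4² = 34
v_rel = (12, 4),  |v_rel|² = 160;  v_rel·d = (12)·(-5) + (4)·(-5) = -80
160·t² + 160·t + 34 = 0  ⇒  m = (-80)² − 160·34 = 960
m = 960 > 0,  v_rel·d = -80 < 0  ⇒  outside

inside=no margin=960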